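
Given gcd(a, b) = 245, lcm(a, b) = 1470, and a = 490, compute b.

735

a·b = gcd·lcm = 245·1470 = 360150, so b = 360150/490 = 735.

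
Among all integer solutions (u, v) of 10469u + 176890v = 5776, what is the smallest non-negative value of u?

gcd(10469, 176890) = 361 (Euclid: 176890 = 16·10469 + 9386; 10469 = 1·9386 + 1083; 9386 = 8·1083 + 722; 1083 = 1·722 + 361; 722 = 2·361 + 0), and 361 | 5776.
Extended Euclid: 10469·(169) + 176890·(-10) = 361. Scale by 16: u₀ = 2704.
General solution u = u₀ + 490t; reducing mod 490 gives u = 254 (and v = -15).

254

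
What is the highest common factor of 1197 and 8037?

Euclid: 8037 = 6·1197 + 855; 1197 = 1·855 + 342; 855 = 2·342 + 171; 342 = 2·171 + 0. Last nonzero remainder: 171.

171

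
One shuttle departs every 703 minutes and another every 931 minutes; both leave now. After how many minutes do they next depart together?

34447

703 = 19 · 37; 931 = 7² · 19
max exponents: 7² · 19 · 37 = 34447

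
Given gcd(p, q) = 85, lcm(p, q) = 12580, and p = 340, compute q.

3145

Using pq = gcd(p,q)·lcm(p,q) = 85·12580 = 1069300, we get q = 1069300/340 = 3145.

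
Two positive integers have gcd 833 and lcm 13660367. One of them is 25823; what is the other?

440657

Using pq = gcd(p,q)·lcm(p,q) = 833·13660367 = 11379085711, we get q = 11379085711/25823 = 440657.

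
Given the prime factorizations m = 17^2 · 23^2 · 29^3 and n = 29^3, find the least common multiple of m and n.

max exponent per prime: 17^2 · 23^2 · 29^3 = 3728614709

3728614709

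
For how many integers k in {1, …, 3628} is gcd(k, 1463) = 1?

2680

1463 = 7·11·19. Inclusion–exclusion on these primes:
3628 − ⌊3628/7⌋ − ⌊3628/11⌋ − ⌊3628/19⌋ + ⌊3628/77⌋ + ⌊3628/133⌋ + ⌊3628/209⌋ − ⌊3628/1463⌋ = 2680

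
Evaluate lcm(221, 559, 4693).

lcm(221, 559) = 221·559/gcd = 123539/13 = 9503
lcm(9503, 4693) = 9503·4693/gcd = 44597579/13 = 3430583

3430583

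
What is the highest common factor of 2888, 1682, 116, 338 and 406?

gcd(2888, 1682): 2888 = 1·1682 + 1206; 1682 = 1·1206 + 476; 1206 = 2·476 + 254; 476 = 1·254 + 222; 254 = 1·222 + 32; 222 = 6·32 + 30; 32 = 1·30 + 2; 30 = 15·2 + 0 → 2
gcd(2, 116): 116 = 58·2 + 0 → 2
gcd(2, 338): 338 = 169·2 + 0 → 2
gcd(2, 406): 406 = 203·2 + 0 → 2

2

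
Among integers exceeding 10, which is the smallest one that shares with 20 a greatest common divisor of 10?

30

Multiples of 10 above 10: 10·2, 10·3, … . Need the cofactor coprime to 20/10 = 2.
Checking s = 2, 3, … the first with gcd(s, 2) = 1 is s = 3, giving 30.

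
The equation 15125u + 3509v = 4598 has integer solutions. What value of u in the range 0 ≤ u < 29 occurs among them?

1

Reduce mod 3509: 15125u ≡ 4598 (mod 3509). With g = gcd(15125, 3509) = 121 dividing 4598, divide through: 125u ≡ 38 (mod 29).
Since gcd(125, 29) = 1, u ≡ 38·(125)⁻¹ ≡ 1 (mod 29). Smallest non-negative: 1.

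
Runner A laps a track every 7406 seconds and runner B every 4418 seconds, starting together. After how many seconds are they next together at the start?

16359854

7406 = 2 · 7 · 23²; 4418 = 2 · 47²
max exponents: 2 · 7 · 23² · 47² = 16359854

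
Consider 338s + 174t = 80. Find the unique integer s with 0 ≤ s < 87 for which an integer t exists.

79

gcd(338, 174) = 2 (Euclid: 338 = 1·174 + 164; 174 = 1·164 + 10; 164 = 16·10 + 4; 10 = 2·4 + 2; 4 = 2·2 + 0), and 2 | 80.
Extended Euclid: 338·(-35) + 174·(68) = 2. Scale by 40: s₀ = -1400.
General solution s = s₀ + 87k; reducing mod 87 gives s = 79 (and t = -153).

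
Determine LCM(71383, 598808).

147905576

71383 = 13 · 17² · 19; 598808 = 2³ · 7 · 17² · 37
max exponents: 2³ · 7 · 13 · 17² · 19 · 37 = 147905576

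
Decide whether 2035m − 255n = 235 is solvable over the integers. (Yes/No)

Yes

By Bézout, 2035m − 255n = 235 has integer solutions iff gcd(2035, 255) | 235.
Euclid: 2035 = 7·255 + 250; 255 = 1·250 + 5; 250 = 50·5 + 0. gcd = 5; 235 mod 5 = 0. Yes.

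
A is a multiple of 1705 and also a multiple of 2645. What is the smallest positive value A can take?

901945

1705 = 5 · 11 · 31; 2645 = 5 · 23²
max exponents: 5 · 11 · 23² · 31 = 901945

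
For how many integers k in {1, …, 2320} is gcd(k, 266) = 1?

266 = 2·7·19. Inclusion–exclusion on these primes:
2320 − ⌊2320/2⌋ − ⌊2320/7⌋ − ⌊2320/19⌋ + ⌊2320/14⌋ + ⌊2320/38⌋ + ⌊2320/133⌋ − ⌊2320/266⌋ = 942

942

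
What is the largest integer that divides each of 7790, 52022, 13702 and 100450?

gcd(7790, 52022): 52022 = 6·7790 + 5282; 7790 = 1·5282 + 2508; 5282 = 2·2508 + 266; 2508 = 9·266 + 114; 266 = 2·114 + 38; 114 = 3·38 + 0 → 38
gcd(38, 13702): 13702 = 360·38 + 22; 38 = 1·22 + 16; 22 = 1·16 + 6; 16 = 2·6 + 4; 6 = 1·4 + 2; 4 = 2·2 + 0 → 2
gcd(2, 100450): 100450 = 50225·2 + 0 → 2

2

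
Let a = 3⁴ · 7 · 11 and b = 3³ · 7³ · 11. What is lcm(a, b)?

max exponent per prime: 3⁴ · 7³ · 11 = 305613

305613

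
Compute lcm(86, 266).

gcd first: 266 = 3·86 + 8; 86 = 10·8 + 6; 8 = 1·6 + 2; 6 = 3·2 + 0 → gcd = 2
lcm = 86·266/gcd = 22876/2 = 11438

11438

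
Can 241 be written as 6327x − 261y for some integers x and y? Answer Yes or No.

No

gcd(6327, 261): 6327 = 24·261 + 63; 261 = 4·63 + 9; 63 = 7·9 + 0 → 9
9 does not divide 241, so a solution does not exist.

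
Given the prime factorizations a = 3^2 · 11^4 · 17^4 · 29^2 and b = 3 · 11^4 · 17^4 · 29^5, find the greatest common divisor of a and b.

min exponent per shared prime: 3 · 11^4 · 17^4 · 29^2 = 3085202514603

3085202514603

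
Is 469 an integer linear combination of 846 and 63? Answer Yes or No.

gcd(846, 63): 846 = 13·63 + 27; 63 = 2·27 + 9; 27 = 3·9 + 0 → 9
9 does not divide 469, so a solution does not exist.

No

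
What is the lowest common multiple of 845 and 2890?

488410

845 = 5 · 13²; 2890 = 2 · 5 · 17²
max exponents: 2 · 5 · 13² · 17² = 488410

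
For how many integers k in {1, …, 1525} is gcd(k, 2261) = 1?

Prime factors of 2261: 7, 17, 19. Count integers ≤ 1525 divisible by none of them.
By inclusion–exclusion: 1525 − ⌊1525/7⌋ − ⌊1525/17⌋ − ⌊1525/19⌋ + ⌊1525/119⌋ + ⌊1525/133⌋ + ⌊1525/323⌋ − ⌊1525/2261⌋ = 1166.

1166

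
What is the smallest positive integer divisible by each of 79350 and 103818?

1372993050

gcd first: 103818 = 1·79350 + 24468; 79350 = 3·24468 + 5946; 24468 = 4·5946 + 684; 5946 = 8·684 + 474; 684 = 1·474 + 210; 474 = 2·210 + 54; 210 = 3·54 + 48; 54 = 1·48 + 6; 48 = 8·6 + 0 → gcd = 6
lcm = 79350·103818/gcd = 8237958300/6 = 1372993050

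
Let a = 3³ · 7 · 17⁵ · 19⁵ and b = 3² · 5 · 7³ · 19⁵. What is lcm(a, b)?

162794789382620115

max exponent per prime: 3³ · 5 · 7³ · 17⁵ · 19⁵ = 162794789382620115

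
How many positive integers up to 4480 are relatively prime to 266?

Prime factors of 266: 2, 7, 19. Count integers ≤ 4480 divisible by none of them.
By inclusion–exclusion: 4480 − ⌊4480/2⌋ − ⌊4480/7⌋ − ⌊4480/19⌋ + ⌊4480/14⌋ + ⌊4480/38⌋ + ⌊4480/133⌋ − ⌊4480/266⌋ = 1819.

1819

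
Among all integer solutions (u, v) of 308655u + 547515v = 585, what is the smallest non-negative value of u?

Reduce mod 547515: 308655u ≡ 585 (mod 547515). With g = gcd(308655, 547515) = 45 dividing 585, divide through: 6859u ≡ 13 (mod 12167).
Since gcd(6859, 12167) = 1, u ≡ 13·(6859)⁻¹ ≡ 1263 (mod 12167). Smallest non-negative: 1263.

1263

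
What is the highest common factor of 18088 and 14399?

119

Euclid: 18088 = 1·14399 + 3689; 14399 = 3·3689 + 3332; 3689 = 1·3332 + 357; 3332 = 9·357 + 119; 357 = 3·119 + 0. Last nonzero remainder: 119.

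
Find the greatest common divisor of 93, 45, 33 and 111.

3

93 = 3 · 31; 45 = 3² · 5; 33 = 3 · 11; 111 = 3 · 37
gcd takes min exponent of each prime: 3 = 3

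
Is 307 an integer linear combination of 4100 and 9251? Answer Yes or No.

By Bézout, 4100p − 9251q = 307 has integer solutions iff gcd(4100, 9251) | 307.
Euclid: 9251 = 2·4100 + 1051; 4100 = 3·1051 + 947; 1051 = 1·947 + 104; 947 = 9·104 + 11; 104 = 9·11 + 5; 11 = 2·5 + 1; 5 = 5·1 + 0. gcd = 1; 307 mod 1 = 0. Yes.

Yes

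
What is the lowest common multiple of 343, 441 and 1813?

114219

lcm(343, 441) = 343·441/gcd = 151263/49 = 3087
lcm(3087, 1813) = 3087·1813/gcd = 5596731/49 = 114219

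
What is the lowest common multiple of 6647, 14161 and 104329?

117578783

lcm(6647, 14161) = 6647·14161/gcd = 94128167/289 = 325703
lcm(325703, 104329) = 325703·104329/gcd = 33980268287/289 = 117578783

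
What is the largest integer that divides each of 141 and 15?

141 = 3 · 47
15 = 3 · 5
Common: 3 = 3

3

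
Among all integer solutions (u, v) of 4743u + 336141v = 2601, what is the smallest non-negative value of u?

851

gcd(4743, 336141) = 153 (Euclid: 336141 = 70·4743 + 4131; 4743 = 1·4131 + 612; 4131 = 6·612 + 459; 612 = 1·459 + 153; 459 = 3·153 + 0), and 153 | 2601.
Extended Euclid: 4743·(567) + 336141·(-8) = 153. Scale by 17: u₀ = 9639.
General solution u = u₀ + 2197t; reducing mod 2197 gives u = 851 (and v = -12).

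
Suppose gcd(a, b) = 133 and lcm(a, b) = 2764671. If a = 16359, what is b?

22477

a·b = gcd·lcm = 133·2764671 = 367701243, so b = 367701243/16359 = 22477.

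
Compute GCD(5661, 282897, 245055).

gcd(5661, 282897): 282897 = 49·5661 + 5508; 5661 = 1·5508 + 153; 5508 = 36·153 + 0 → 153
gcd(153, 245055): 245055 = 1601·153 + 102; 153 = 1·102 + 51; 102 = 2·51 + 0 → 51

51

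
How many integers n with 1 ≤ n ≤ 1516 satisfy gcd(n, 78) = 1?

Prime factors of 78: 2, 3, 13. Count integers ≤ 1516 divisible by none of them.
By inclusion–exclusion: 1516 − ⌊1516/2⌋ − ⌊1516/3⌋ − ⌊1516/13⌋ + ⌊1516/6⌋ + ⌊1516/26⌋ + ⌊1516/39⌋ − ⌊1516/78⌋ = 466.

466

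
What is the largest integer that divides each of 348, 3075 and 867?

348 = 2² · 3 · 29; 3075 = 3 · 5² · 41; 867 = 3 · 17²
gcd takes min exponent of each prime: 3 = 3

3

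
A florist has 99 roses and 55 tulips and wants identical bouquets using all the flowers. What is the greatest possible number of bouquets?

99 = 3² · 11
55 = 5 · 11
Common: 11 = 11

11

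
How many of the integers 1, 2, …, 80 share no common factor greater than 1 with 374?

34

Prime factors of 374: 2, 11, 17. Count integers ≤ 80 divisible by none of them.
By inclusion–exclusion: 80 − ⌊80/2⌋ − ⌊80/11⌋ − ⌊80/17⌋ + ⌊80/22⌋ + ⌊80/34⌋ + ⌊80/187⌋ − ⌊80/374⌋ = 34.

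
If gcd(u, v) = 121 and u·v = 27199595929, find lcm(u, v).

For any two positive integers, gcd × lcm equals their product. Hence lcm = 27199595929 / 121 = 224790049.

224790049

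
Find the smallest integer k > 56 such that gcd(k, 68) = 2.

Multiples of 2 above 56: 2·29, 2·30, … . Need the cofactor coprime to 68/2 = 34.
Checking s = 29, 30, … the first with gcd(s, 34) = 1 is s = 29, giving 58.

58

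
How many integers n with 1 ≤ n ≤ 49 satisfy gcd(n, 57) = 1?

Prime factors of 57: 3, 19. Count integers ≤ 49 divisible by none of them.
By inclusion–exclusion: 49 − ⌊49/3⌋ − ⌊49/19⌋ + ⌊49/57⌋ = 31.

31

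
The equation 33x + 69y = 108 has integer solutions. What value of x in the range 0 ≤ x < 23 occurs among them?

Reduce mod 69: 33x ≡ 108 (mod 69). With g = gcd(33, 69) = 3 dividing 108, divide through: 11x ≡ 36 (mod 23).
Since gcd(11, 23) = 1, x ≡ 36·(11)⁻¹ ≡ 20 (mod 23). Smallest non-negative: 20.

20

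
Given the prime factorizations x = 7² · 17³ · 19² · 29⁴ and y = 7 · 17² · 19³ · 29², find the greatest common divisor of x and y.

614184823

min exponent per shared prime: 7 · 17² · 19² · 29² = 614184823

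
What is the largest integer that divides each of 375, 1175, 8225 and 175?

25

gcd(375, 1175): 1175 = 3·375 + 50; 375 = 7·50 + 25; 50 = 2·25 + 0 → 25
gcd(25, 8225): 8225 = 329·25 + 0 → 25
gcd(25, 175): 175 = 7·25 + 0 → 25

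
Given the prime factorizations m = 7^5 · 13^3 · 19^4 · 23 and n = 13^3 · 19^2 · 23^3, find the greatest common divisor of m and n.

min exponent per shared prime: 13^3 · 19^2 · 23 = 18241691

18241691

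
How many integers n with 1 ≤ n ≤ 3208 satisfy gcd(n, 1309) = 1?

Prime factors of 1309: 7, 11, 17. Count integers ≤ 3208 divisible by none of them.
By inclusion–exclusion: 3208 − ⌊3208/7⌋ − ⌊3208/11⌋ − ⌊3208/17⌋ + ⌊3208/77⌋ + ⌊3208/119⌋ + ⌊3208/187⌋ − ⌊3208/1309⌋ = 2353.

2353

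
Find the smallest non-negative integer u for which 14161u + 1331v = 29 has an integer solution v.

Reduce mod 1331: 14161u ≡ 29 (mod 1331). With g = gcd(14161, 1331) = 1 dividing 29, divide through: 14161u ≡ 29 (mod 1331).
Since gcd(14161, 1331) = 1, u ≡ 29·(14161)⁻¹ ≡ 219 (mod 1331). Smallest non-negative: 219.

219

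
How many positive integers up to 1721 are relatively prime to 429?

964

Prime factors of 429: 3, 11, 13. Count integers ≤ 1721 divisible by none of them.
By inclusion–exclusion: 1721 − ⌊1721/3⌋ − ⌊1721/11⌋ − ⌊1721/13⌋ + ⌊1721/33⌋ + ⌊1721/39⌋ + ⌊1721/143⌋ − ⌊1721/429⌋ = 964.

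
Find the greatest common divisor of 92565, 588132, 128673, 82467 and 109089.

gcd(92565, 588132): 588132 = 6·92565 + 32742; 92565 = 2·32742 + 27081; 32742 = 1·27081 + 5661; 27081 = 4·5661 + 4437; 5661 = 1·4437 + 1224; 4437 = 3·1224 + 765; 1224 = 1·765 + 459; 765 = 1·459 + 306; 459 = 1·306 + 153; 306 = 2·153 + 0 → 153
gcd(153, 128673): 128673 = 841·153 + 0 → 153
gcd(153, 82467): 82467 = 539·153 + 0 → 153
gcd(153, 109089): 109089 = 713·153 + 0 → 153

153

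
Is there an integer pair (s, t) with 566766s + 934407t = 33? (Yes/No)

By Bézout, 566766s + 934407t = 33 has integer solutions iff gcd(566766, 934407) | 33.
Euclid: 934407 = 1·566766 + 367641; 566766 = 1·367641 + 199125; 367641 = 1·199125 + 168516; 199125 = 1·168516 + 30609; 168516 = 5·30609 + 15471; 30609 = 1·15471 + 15138; 15471 = 1·15138 + 333; 15138 = 45·333 + 153; 333 = 2·153 + 27; 153 = 5·27 + 18; 27 = 1·18 + 9; 18 = 2·9 + 0. gcd = 9; 33 mod 9 = 6. No.

No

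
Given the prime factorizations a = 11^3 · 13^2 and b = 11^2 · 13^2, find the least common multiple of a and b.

224939

max exponent per prime: 11^3 · 13^2 = 224939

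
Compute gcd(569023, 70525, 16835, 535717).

91

gcd(569023, 70525): 569023 = 8·70525 + 4823; 70525 = 14·4823 + 3003; 4823 = 1·3003 + 1820; 3003 = 1·1820 + 1183; 1820 = 1·1183 + 637; 1183 = 1·637 + 546; 637 = 1·546 + 91; 546 = 6·91 + 0 → 91
gcd(91, 16835): 16835 = 185·91 + 0 → 91
gcd(91, 535717): 535717 = 5887·91 + 0 → 91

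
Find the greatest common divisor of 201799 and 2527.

Euclid: 201799 = 79·2527 + 2166; 2527 = 1·2166 + 361; 2166 = 6·361 + 0. Last nonzero remainder: 361.

361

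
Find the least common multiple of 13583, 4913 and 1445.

13583 = 17² · 47; 4913 = 17³; 1445 = 5 · 17²
lcm takes max exponent of each prime: 5 · 17³ · 47 = 1154555

1154555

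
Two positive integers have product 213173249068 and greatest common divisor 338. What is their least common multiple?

630690086

gcd·lcm = product, so lcm = 213173249068/338 = 630690086.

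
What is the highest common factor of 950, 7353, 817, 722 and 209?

gcd(950, 7353): 7353 = 7·950 + 703; 950 = 1·703 + 247; 703 = 2·247 + 209; 247 = 1·209 + 38; 209 = 5·38 + 19; 38 = 2·19 + 0 → 19
gcd(19, 817): 817 = 43·19 + 0 → 19
gcd(19, 722): 722 = 38·19 + 0 → 19
gcd(19, 209): 209 = 11·19 + 0 → 19

19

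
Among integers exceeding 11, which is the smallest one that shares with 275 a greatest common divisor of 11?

275 = 11·25. Any x with gcd(x, 275) = 11 is a multiple of 11, say 11s, with s coprime to 25.
Need s > 11/11, so s ≥ 2. First s ≥ 2 with gcd(s, 25) = 1 is s = 2. Thus x = 11·2 = 22.

22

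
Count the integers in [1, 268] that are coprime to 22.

Prime factors of 22: 2, 11. Count integers ≤ 268 divisible by none of them.
By inclusion–exclusion: 268 − ⌊268/2⌋ − ⌊268/11⌋ + ⌊268/22⌋ = 122.

122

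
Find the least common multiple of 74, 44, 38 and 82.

74 = 2 · 37; 44 = 2² · 11; 38 = 2 · 19; 82 = 2 · 41
lcm takes max exponent of each prime: 2² · 11 · 19 · 37 · 41 = 1268212

1268212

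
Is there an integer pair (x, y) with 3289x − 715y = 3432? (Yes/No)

gcd(3289, 715): 3289 = 4·715 + 429; 715 = 1·429 + 286; 429 = 1·286 + 143; 286 = 2·143 + 0 → 143
143 divides 3432, so a solution exists.

Yes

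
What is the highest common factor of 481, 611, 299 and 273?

13

gcd(481, 611): 611 = 1·481 + 130; 481 = 3·130 + 91; 130 = 1·91 + 39; 91 = 2·39 + 13; 39 = 3·13 + 0 → 13
gcd(13, 299): 299 = 23·13 + 0 → 13
gcd(13, 273): 273 = 21·13 + 0 → 13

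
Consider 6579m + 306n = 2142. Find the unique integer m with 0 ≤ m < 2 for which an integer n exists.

Reduce mod 306: 6579m ≡ 2142 (mod 306). With g = gcd(6579, 306) = 153 dividing 2142, divide through: 43m ≡ 14 (mod 2).
Since gcd(43, 2) = 1, m ≡ 14·(43)⁻¹ ≡ 0 (mod 2). Smallest non-negative: 0.

0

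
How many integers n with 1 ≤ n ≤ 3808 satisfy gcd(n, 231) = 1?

Prime factors of 231: 3, 7, 11. Count integers ≤ 3808 divisible by none of them.
By inclusion–exclusion: 3808 − ⌊3808/3⌋ − ⌊3808/7⌋ − ⌊3808/11⌋ + ⌊3808/21⌋ + ⌊3808/33⌋ + ⌊3808/77⌋ − ⌊3808/231⌋ = 1978.

1978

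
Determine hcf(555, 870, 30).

gcd(555, 870): 870 = 1·555 + 315; 555 = 1·315 + 240; 315 = 1·240 + 75; 240 = 3·75 + 15; 75 = 5·15 + 0 → 15
gcd(15, 30): 30 = 2·15 + 0 → 15

15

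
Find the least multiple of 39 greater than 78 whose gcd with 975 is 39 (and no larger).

Multiples of 39 above 78: 39·3, 39·4, … . Need the cofactor coprime to 975/39 = 25.
Checking s = 3, 4, … the first with gcd(s, 25) = 1 is s = 3, giving 117.

117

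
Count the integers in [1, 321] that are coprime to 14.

14 = 2·7. Inclusion–exclusion on these primes:
321 − ⌊321/2⌋ − ⌊321/7⌋ + ⌊321/14⌋ = 138

138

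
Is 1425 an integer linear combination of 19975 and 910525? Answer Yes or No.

By Bézout, 19975x − 910525y = 1425 has integer solutions iff gcd(19975, 910525) | 1425.
Euclid: 910525 = 45·19975 + 11650; 19975 = 1·11650 + 8325; 11650 = 1·8325 + 3325; 8325 = 2·3325 + 1675; 3325 = 1·1675 + 1650; 1675 = 1·1650 + 25; 1650 = 66·25 + 0. gcd = 25; 1425 mod 25 = 0. Yes.

Yes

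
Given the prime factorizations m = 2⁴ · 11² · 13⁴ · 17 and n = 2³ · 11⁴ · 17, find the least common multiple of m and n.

113739955472

max exponent per prime: 2⁴ · 11⁴ · 13⁴ · 17 = 113739955472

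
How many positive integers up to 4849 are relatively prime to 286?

2035

Prime factors of 286: 2, 11, 13. Count integers ≤ 4849 divisible by none of them.
By inclusion–exclusion: 4849 − ⌊4849/2⌋ − ⌊4849/11⌋ − ⌊4849/13⌋ + ⌊4849/22⌋ + ⌊4849/26⌋ + ⌊4849/143⌋ − ⌊4849/286⌋ = 2035.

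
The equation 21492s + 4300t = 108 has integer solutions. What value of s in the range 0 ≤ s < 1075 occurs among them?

524

gcd(21492, 4300) = 4 (Euclid: 21492 = 4·4300 + 4292; 4300 = 1·4292 + 8; 4292 = 536·8 + 4; 8 = 2·4 + 0), and 4 | 108.
Extended Euclid: 21492·(537) + 4300·(-2684) = 4. Scale by 27: s₀ = 14499.
General solution s = s₀ + 1075k; reducing mod 1075 gives s = 524 (and t = -2619).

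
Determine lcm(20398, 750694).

20398 = 2 · 7 · 31 · 47; 750694 = 2 · 7 · 29 · 43²
max exponents: 2 · 7 · 29 · 31 · 43² · 47 = 1093761158

1093761158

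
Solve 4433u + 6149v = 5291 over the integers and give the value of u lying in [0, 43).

22

Euclid: 6149 = 1·4433 + 1716; 4433 = 2·1716 + 1001; 1716 = 1·1001 + 715; 1001 = 1·715 + 286; 715 = 2·286 + 143; 286 = 2·143 + 0 → gcd = 143; 5291 = 143·37.
Back-substitution yields 4433·(-18) + 6149·(13) = 143, so one solution is u = -18·37 = -666, v = 13·37 = 481.
Solutions in u differ by 6149/143 = 43; the one in [0, 43) is -666 mod 43 = 22.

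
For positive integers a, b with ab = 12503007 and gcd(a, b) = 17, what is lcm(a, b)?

Since gcd(a,b)·lcm(a,b) = ab, lcm = 12503007/17 = 735471.

735471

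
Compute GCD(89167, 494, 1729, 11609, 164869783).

247

gcd(89167, 494): 89167 = 180·494 + 247; 494 = 2·247 + 0 → 247
gcd(247, 1729): 1729 = 7·247 + 0 → 247
gcd(247, 11609): 11609 = 47·247 + 0 → 247
gcd(247, 164869783): 164869783 = 667489·247 + 0 → 247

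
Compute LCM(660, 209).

660 = 2² · 3 · 5 · 11; 209 = 11 · 19
max exponents: 2² · 3 · 5 · 11 · 19 = 12540

12540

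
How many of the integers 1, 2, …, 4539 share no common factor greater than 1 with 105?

105 = 3·5·7. Inclusion–exclusion on these primes:
4539 − ⌊4539/3⌋ − ⌊4539/5⌋ − ⌊4539/7⌋ + ⌊4539/15⌋ + ⌊4539/21⌋ + ⌊4539/35⌋ − ⌊4539/105⌋ = 2075

2075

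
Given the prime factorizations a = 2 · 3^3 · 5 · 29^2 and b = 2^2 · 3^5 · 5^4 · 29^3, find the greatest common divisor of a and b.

227070

min exponent per shared prime: 2 · 3^3 · 5 · 29^2 = 227070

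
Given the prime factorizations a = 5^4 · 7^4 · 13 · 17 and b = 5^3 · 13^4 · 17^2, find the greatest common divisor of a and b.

27625

min exponent per shared prime: 5^3 · 13 · 17 = 27625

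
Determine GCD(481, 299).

Euclid: 481 = 1·299 + 182; 299 = 1·182 + 117; 182 = 1·117 + 65; 117 = 1·65 + 52; 65 = 1·52 + 13; 52 = 4·13 + 0. Last nonzero remainder: 13.

13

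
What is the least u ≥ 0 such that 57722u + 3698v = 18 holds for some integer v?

1404

Euclid: 57722 = 15·3698 + 2252; 3698 = 1·2252 + 1446; 2252 = 1·1446 + 806; 1446 = 1·806 + 640; 806 = 1·640 + 166; 640 = 3·166 + 142; 166 = 1·142 + 24; 142 = 5·24 + 22; 24 = 1·22 + 2; 22 = 11·2 + 0 → gcd = 2; 18 = 2·9.
Back-substitution yields 57722·(156) + 3698·(-2435) = 2, so one solution is u = 156·9 = 1404, v = -2435·9 = -21915.
Solutions in u differ by 3698/2 = 1849; the one in [0, 1849) is 1404 mod 1849 = 1404.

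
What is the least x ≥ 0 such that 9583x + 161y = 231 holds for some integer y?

Euclid: 9583 = 59·161 + 84; 161 = 1·84 + 77; 84 = 1·77 + 7; 77 = 11·7 + 0 → gcd = 7; 231 = 7·33.
Back-substitution yields 9583·(2) + 161·(-119) = 7, so one solution is x = 2·33 = 66, y = -119·33 = -3927.
Solutions in x differ by 161/7 = 23; the one in [0, 23) is 66 mod 23 = 20.

20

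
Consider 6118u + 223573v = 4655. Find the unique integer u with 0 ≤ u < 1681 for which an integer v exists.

Reduce mod 223573: 6118u ≡ 4655 (mod 223573). With g = gcd(6118, 223573) = 133 dividing 4655, divide through: 46u ≡ 35 (mod 1681).
Since gcd(46, 1681) = 1, u ≡ 35·(46)⁻¹ ≡ 622 (mod 1681). Smallest non-negative: 622.

622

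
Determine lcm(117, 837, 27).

117 = 3² · 13; 837 = 3³ · 31; 27 = 3³
lcm takes max exponent of each prime: 3³ · 13 · 31 = 10881

10881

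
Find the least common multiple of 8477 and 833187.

gcd first: 833187 = 98·8477 + 2441; 8477 = 3·2441 + 1154; 2441 = 2·1154 + 133; 1154 = 8·133 + 90; 133 = 1·90 + 43; 90 = 2·43 + 4; 43 = 10·4 + 3; 4 = 1·3 + 1; 3 = 3·1 + 0 → gcd = 1
lcm = 8477·833187/gcd = 7062926199/1 = 7062926199

7062926199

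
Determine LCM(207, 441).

gcd first: 441 = 2·207 + 27; 207 = 7·27 + 18; 27 = 1·18 + 9; 18 = 2·9 + 0 → gcd = 9
lcm = 207·441/gcd = 91287/9 = 10143

10143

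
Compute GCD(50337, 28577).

17

50337 = 3² · 7 · 17 · 47
28577 = 17 · 41²
Common: 17 = 17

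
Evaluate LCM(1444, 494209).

1444 = 2² · 19²; 494209 = 19² · 37²
max exponents: 2² · 19² · 37² = 1976836

1976836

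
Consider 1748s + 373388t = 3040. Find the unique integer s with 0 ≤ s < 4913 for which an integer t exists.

gcd(1748, 373388) = 76 (Euclid: 373388 = 213·1748 + 1064; 1748 = 1·1064 + 684; 1064 = 1·684 + 380; 684 = 1·380 + 304; 380 = 1·304 + 76; 304 = 4·76 + 0), and 76 | 3040.
Extended Euclid: 1748·(-1068) + 373388·(5) = 76. Scale by 40: s₀ = -42720.
General solution s = s₀ + 4913k; reducing mod 4913 gives s = 1497 (and t = -7).

1497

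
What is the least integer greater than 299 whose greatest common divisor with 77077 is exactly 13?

312

gcd(k, 77077) = 13 forces 13 | k; write k = 13s. Then gcd(13s, 13·5929) = 13·gcd(s, 5929), so need gcd(s, 5929) = 1.
13s > 299 gives s ≥ 24. The least s ≥ 24 coprime to 5929 is 24, so k = 13·24 = 312.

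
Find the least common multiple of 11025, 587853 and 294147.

9802448775

11025 = 3² · 5² · 7²; 587853 = 3² · 7² · 31 · 43; 294147 = 3² · 7² · 23 · 29
lcm takes max exponent of each prime: 3² · 5² · 7² · 23 · 29 · 31 · 43 = 9802448775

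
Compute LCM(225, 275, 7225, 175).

lcm(225, 275) = 225·275/gcd = 61875/25 = 2475
lcm(2475, 7225) = 2475·7225/gcd = 17881875/25 = 715275
lcm(715275, 175) = 715275·175/gcd = 125173125/25 = 5006925

5006925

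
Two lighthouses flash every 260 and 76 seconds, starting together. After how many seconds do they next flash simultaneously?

4940

gcd first: 260 = 3·76 + 32; 76 = 2·32 + 12; 32 = 2·12 + 8; 12 = 1·8 + 4; 8 = 2·4 + 0 → gcd = 4
lcm = 260·76/gcd = 19760/4 = 4940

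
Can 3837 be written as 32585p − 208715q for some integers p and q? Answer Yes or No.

gcd(32585, 208715): 208715 = 6·32585 + 13205; 32585 = 2·13205 + 6175; 13205 = 2·6175 + 855; 6175 = 7·855 + 190; 855 = 4·190 + 95; 190 = 2·95 + 0 → 95
95 does not divide 3837, so a solution does not exist.

No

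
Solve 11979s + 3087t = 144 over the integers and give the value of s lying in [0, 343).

Euclid: 11979 = 3·3087 + 2718; 3087 = 1·2718 + 369; 2718 = 7·369 + 135; 369 = 2·135 + 99; 135 = 1·99 + 36; 99 = 2·36 + 27; 36 = 1·27 + 9; 27 = 3·9 + 0 → gcd = 9; 144 = 9·16.
Back-substitution yields 11979·(92) + 3087·(-357) = 9, so one solution is s = 92·16 = 1472, t = -357·16 = -5712.
Solutions in s differ by 3087/9 = 343; the one in [0, 343) is 1472 mod 343 = 100.

100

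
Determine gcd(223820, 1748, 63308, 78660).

gcd(223820, 1748): 223820 = 128·1748 + 76; 1748 = 23·76 + 0 → 76
gcd(76, 63308): 63308 = 833·76 + 0 → 76
gcd(76, 78660): 78660 = 1035·76 + 0 → 76

76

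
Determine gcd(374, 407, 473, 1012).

374 = 2 · 11 · 17; 407 = 11 · 37; 473 = 11 · 43; 1012 = 2² · 11 · 23
gcd takes min exponent of each prime: 11 = 11

11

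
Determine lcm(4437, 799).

208539

4437 = 3² · 17 · 29; 799 = 17 · 47
max exponents: 3² · 17 · 29 · 47 = 208539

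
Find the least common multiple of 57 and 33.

627

57 = 3 · 19; 33 = 3 · 11
max exponents: 3 · 11 · 19 = 627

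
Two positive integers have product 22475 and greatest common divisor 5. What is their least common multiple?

4495

Since gcd(u,v)·lcm(u,v) = uv, lcm = 22475/5 = 4495.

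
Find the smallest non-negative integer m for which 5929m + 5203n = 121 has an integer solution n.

36

Reduce mod 5203: 5929m ≡ 121 (mod 5203). With g = gcd(5929, 5203) = 121 dividing 121, divide through: 49m ≡ 1 (mod 43).
Since gcd(49, 43) = 1, m ≡ 1·(49)⁻¹ ≡ 36 (mod 43). Smallest non-negative: 36.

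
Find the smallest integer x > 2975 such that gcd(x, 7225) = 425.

3400

7225 = 425·17. Any x with gcd(x, 7225) = 425 is a multiple of 425, say 425s, with s coprime to 17.
Need s > 2975/425, so s ≥ 8. First s ≥ 8 with gcd(s, 17) = 1 is s = 8. Thus x = 425·8 = 3400.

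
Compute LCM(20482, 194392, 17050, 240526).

lcm(20482, 194392) = 20482·194392/gcd = 3981536944/22 = 180978952
lcm(180978952, 17050) = 180978952·17050/gcd = 3085691131600/22 = 140258687800
lcm(140258687800, 240526) = 140258687800·240526/gcd = 33735861141782800/22 = 1533448233717400

1533448233717400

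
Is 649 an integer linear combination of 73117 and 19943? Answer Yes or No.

Yes

By Bézout, 73117x − 19943y = 649 has integer solutions iff gcd(73117, 19943) | 649.
Euclid: 73117 = 3·19943 + 13288; 19943 = 1·13288 + 6655; 13288 = 1·6655 + 6633; 6655 = 1·6633 + 22; 6633 = 301·22 + 11; 22 = 2·11 + 0. gcd = 11; 649 mod 11 = 0. Yes.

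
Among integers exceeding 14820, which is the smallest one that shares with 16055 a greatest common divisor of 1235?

Multiples of 1235 above 14820: 1235·13, 1235·14, … . Need the cofactor coprime to 16055/1235 = 13.
Checking s = 13, 14, … the first with gcd(s, 13) = 1 is s = 14, giving 17290.

17290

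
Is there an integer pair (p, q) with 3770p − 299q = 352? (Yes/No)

By Bézout, 3770p − 299q = 352 has integer solutions iff gcd(3770, 299) | 352.
Euclid: 3770 = 12·299 + 182; 299 = 1·182 + 117; 182 = 1·117 + 65; 117 = 1·65 + 52; 65 = 1·52 + 13; 52 = 4·13 + 0. gcd = 13; 352 mod 13 = 1. No.

No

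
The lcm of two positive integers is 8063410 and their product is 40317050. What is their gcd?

gcd·lcm = product, so gcd = 40317050/8063410 = 5.

5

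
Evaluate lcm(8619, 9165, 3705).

lcm(8619, 9165) = 8619·9165/gcd = 78993135/39 = 2025465
lcm(2025465, 3705) = 2025465·3705/gcd = 7504347825/195 = 38483835

38483835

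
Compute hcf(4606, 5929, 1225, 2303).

49

gcd(4606, 5929): 5929 = 1·4606 + 1323; 4606 = 3·1323 + 637; 1323 = 2·637 + 49; 637 = 13·49 + 0 → 49
gcd(49, 1225): 1225 = 25·49 + 0 → 49
gcd(49, 2303): 2303 = 47·49 + 0 → 49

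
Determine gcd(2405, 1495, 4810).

gcd(2405, 1495): 2405 = 1·1495 + 910; 1495 = 1·910 + 585; 910 = 1·585 + 325; 585 = 1·325 + 260; 325 = 1·260 + 65; 260 = 4·65 + 0 → 65
gcd(65, 4810): 4810 = 74·65 + 0 → 65

65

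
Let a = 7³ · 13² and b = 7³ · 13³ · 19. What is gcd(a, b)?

57967

min exponent per shared prime: 7³ · 13² = 57967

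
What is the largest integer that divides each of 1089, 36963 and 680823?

gcd(1089, 36963): 36963 = 33·1089 + 1026; 1089 = 1·1026 + 63; 1026 = 16·63 + 18; 63 = 3·18 + 9; 18 = 2·9 + 0 → 9
gcd(9, 680823): 680823 = 75647·9 + 0 → 9

9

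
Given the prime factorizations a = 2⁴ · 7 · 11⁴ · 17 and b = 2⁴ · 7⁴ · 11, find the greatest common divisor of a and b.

min exponent per shared prime: 2⁴ · 7 · 11 = 1232

1232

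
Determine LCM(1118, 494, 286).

233662

lcm(1118, 494) = 1118·494/gcd = 552292/26 = 21242
lcm(21242, 286) = 21242·286/gcd = 6075212/26 = 233662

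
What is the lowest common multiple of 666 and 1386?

51282

666 = 2 · 3² · 37; 1386 = 2 · 3² · 7 · 11
max exponents: 2 · 3² · 7 · 11 · 37 = 51282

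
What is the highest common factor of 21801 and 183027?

21801 = 3 · 13² · 43
183027 = 3 · 13² · 19²
Common: 3 · 13² = 507

507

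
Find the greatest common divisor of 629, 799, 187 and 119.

gcd(629, 799): 799 = 1·629 + 170; 629 = 3·170 + 119; 170 = 1·119 + 51; 119 = 2·51 + 17; 51 = 3·17 + 0 → 17
gcd(17, 187): 187 = 11·17 + 0 → 17
gcd(17, 119): 119 = 7·17 + 0 → 17

17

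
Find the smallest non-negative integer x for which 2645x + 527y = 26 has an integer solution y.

108

Euclid: 2645 = 5·527 + 10; 527 = 52·10 + 7; 10 = 1·7 + 3; 7 = 2·3 + 1; 3 = 3·1 + 0 → gcd = 1; 26 = 1·26.
Back-substitution yields 2645·(-158) + 527·(793) = 1, so one solution is x = -158·26 = -4108, y = 793·26 = 20618.
Solutions in x differ by 527/1 = 527; the one in [0, 527) is -4108 mod 527 = 108.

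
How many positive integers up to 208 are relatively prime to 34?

Prime factors of 34: 2, 17. Count integers ≤ 208 divisible by none of them.
By inclusion–exclusion: 208 − ⌊208/2⌋ − ⌊208/17⌋ + ⌊208/34⌋ = 98.

98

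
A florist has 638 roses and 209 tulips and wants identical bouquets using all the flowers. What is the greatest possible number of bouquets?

11

638 = 2 · 11 · 29
209 = 11 · 19
Common: 11 = 11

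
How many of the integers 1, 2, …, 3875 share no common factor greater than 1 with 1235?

1235 = 5·13·19. Inclusion–exclusion on these primes:
3875 − ⌊3875/5⌋ − ⌊3875/13⌋ − ⌊3875/19⌋ + ⌊3875/65⌋ + ⌊3875/95⌋ + ⌊3875/247⌋ − ⌊3875/1235⌋ = 2710

2710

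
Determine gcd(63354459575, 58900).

25

Euclid: 63354459575 = 1075627·58900 + 29275; 58900 = 2·29275 + 350; 29275 = 83·350 + 225; 350 = 1·225 + 125; 225 = 1·125 + 100; 125 = 1·100 + 25; 100 = 4·25 + 0. Last nonzero remainder: 25.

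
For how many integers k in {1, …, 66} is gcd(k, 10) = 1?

26

10 = 2·5. Inclusion–exclusion on these primes:
66 − ⌊66/2⌋ − ⌊66/5⌋ + ⌊66/10⌋ = 26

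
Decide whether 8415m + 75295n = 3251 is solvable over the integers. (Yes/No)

By Bézout, 8415m + 75295n = 3251 has integer solutions iff gcd(8415, 75295) | 3251.
Euclid: 75295 = 8·8415 + 7975; 8415 = 1·7975 + 440; 7975 = 18·440 + 55; 440 = 8·55 + 0. gcd = 55; 3251 mod 55 = 6. No.

No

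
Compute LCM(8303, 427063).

gcd first: 427063 = 51·8303 + 3610; 8303 = 2·3610 + 1083; 3610 = 3·1083 + 361; 1083 = 3·361 + 0 → gcd = 361
lcm = 8303·427063/gcd = 3545904089/361 = 9822449

9822449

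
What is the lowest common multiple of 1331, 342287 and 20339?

lcm(1331, 342287) = 1331·342287/gcd = 455583997/11 = 41416727
lcm(41416727, 20339) = 41416727·20339/gcd = 842374810453/11 = 76579528223

76579528223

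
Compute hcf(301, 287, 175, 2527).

7

301 = 7 · 43; 287 = 7 · 41; 175 = 5² · 7; 2527 = 7 · 19²
gcd takes min exponent of each prime: 7 = 7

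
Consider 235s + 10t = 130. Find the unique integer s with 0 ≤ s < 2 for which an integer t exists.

0

gcd(235, 10) = 5 (Euclid: 235 = 23·10 + 5; 10 = 2·5 + 0), and 5 | 130.
Extended Euclid: 235·(1) + 10·(-23) = 5. Scale by 26: s₀ = 26.
General solution s = s₀ + 2k; reducing mod 2 gives s = 0 (and t = 13).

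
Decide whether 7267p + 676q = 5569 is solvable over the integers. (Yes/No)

No

gcd(7267, 676): 7267 = 10·676 + 507; 676 = 1·507 + 169; 507 = 3·169 + 0 → 169
169 does not divide 5569, so a solution does not exist.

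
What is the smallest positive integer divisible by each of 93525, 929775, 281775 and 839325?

48747731329772475

93525 = 3 · 5² · 29 · 43; 929775 = 3 · 5² · 7² · 11 · 23; 281775 = 3 · 5² · 13 · 17²; 839325 = 3 · 5² · 19² · 31
lcm takes max exponent of each prime: 3 · 5² · 7² · 11 · 13 · 17² · 19² · 23 · 29 · 31 · 43 = 48747731329772475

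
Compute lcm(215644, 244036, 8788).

215644 = 2² · 11 · 13² · 29; 244036 = 2² · 13² · 19²; 8788 = 2² · 13³
lcm takes max exponent of each prime: 2² · 11 · 13³ · 19² · 29 = 1012017292

1012017292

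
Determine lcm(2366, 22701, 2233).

2447667222

lcm(2366, 22701) = 2366·22701/gcd = 53710566/7 = 7672938
lcm(7672938, 2233) = 7672938·2233/gcd = 17133670554/7 = 2447667222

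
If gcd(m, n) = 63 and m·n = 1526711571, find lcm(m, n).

24233517

For any two positive integers, gcd × lcm equals their product. Hence lcm = 1526711571 / 63 = 24233517.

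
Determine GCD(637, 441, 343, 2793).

gcd(637, 441): 637 = 1·441 + 196; 441 = 2·196 + 49; 196 = 4·49 + 0 → 49
gcd(49, 343): 343 = 7·49 + 0 → 49
gcd(49, 2793): 2793 = 57·49 + 0 → 49

49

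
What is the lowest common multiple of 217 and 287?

gcd first: 287 = 1·217 + 70; 217 = 3·70 + 7; 70 = 10·7 + 0 → gcd = 7
lcm = 217·287/gcd = 62279/7 = 8897

8897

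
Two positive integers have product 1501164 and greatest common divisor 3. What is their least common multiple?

gcd·lcm = product, so lcm = 1501164/3 = 500388.

500388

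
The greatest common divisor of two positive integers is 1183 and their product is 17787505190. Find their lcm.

15035930

For any two positive integers, gcd × lcm equals their product. Hence lcm = 17787505190 / 1183 = 15035930.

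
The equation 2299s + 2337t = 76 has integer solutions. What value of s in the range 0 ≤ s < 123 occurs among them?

Euclid: 2337 = 1·2299 + 38; 2299 = 60·38 + 19; 38 = 2·19 + 0 → gcd = 19; 76 = 19·4.
Back-substitution yields 2299·(61) + 2337·(-60) = 19, so one solution is s = 61·4 = 244, t = -60·4 = -240.
Solutions in s differ by 2337/19 = 123; the one in [0, 123) is 244 mod 123 = 121.

121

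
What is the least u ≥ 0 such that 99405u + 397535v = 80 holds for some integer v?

Reduce mod 397535: 99405u ≡ 80 (mod 397535). With g = gcd(99405, 397535) = 5 dividing 80, divide through: 19881u ≡ 16 (mod 79507).
Since gcd(19881, 79507) = 1, u ≡ 16·(19881)⁻¹ ≡ 70157 (mod 79507). Smallest non-negative: 70157.

70157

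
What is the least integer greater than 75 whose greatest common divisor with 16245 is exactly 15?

105

gcd(a, 16245) = 15 forces 15 | a; write a = 15s. Then gcd(15s, 15·1083) = 15·gcd(s, 1083), so need gcd(s, 1083) = 1.
15s > 75 gives s ≥ 6. The least s ≥ 6 coprime to 1083 is 7, so a = 15·7 = 105.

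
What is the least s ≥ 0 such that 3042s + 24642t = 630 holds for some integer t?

Reduce mod 24642: 3042s ≡ 630 (mod 24642). With g = gcd(3042, 24642) = 18 dividing 630, divide through: 169s ≡ 35 (mod 1369).
Since gcd(169, 1369) = 1, s ≡ 35·(169)⁻¹ ≡ 1272 (mod 1369). Smallest non-negative: 1272.

1272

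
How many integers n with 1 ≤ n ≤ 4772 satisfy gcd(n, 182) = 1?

1887

Prime factors of 182: 2, 7, 13. Count integers ≤ 4772 divisible by none of them.
By inclusion–exclusion: 4772 − ⌊4772/2⌋ − ⌊4772/7⌋ − ⌊4772/13⌋ + ⌊4772/14⌋ + ⌊4772/26⌋ + ⌊4772/91⌋ − ⌊4772/182⌋ = 1887.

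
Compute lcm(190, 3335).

126730

gcd first: 3335 = 17·190 + 105; 190 = 1·105 + 85; 105 = 1·85 + 20; 85 = 4·20 + 5; 20 = 4·5 + 0 → gcd = 5
lcm = 190·3335/gcd = 633650/5 = 126730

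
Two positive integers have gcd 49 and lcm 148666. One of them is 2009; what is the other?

3626

m·n = gcd·lcm = 49·148666 = 7284634, so n = 7284634/2009 = 3626.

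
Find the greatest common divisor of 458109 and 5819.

Euclid: 458109 = 78·5819 + 4227; 5819 = 1·4227 + 1592; 4227 = 2·1592 + 1043; 1592 = 1·1043 + 549; 1043 = 1·549 + 494; 549 = 1·494 + 55; 494 = 8·55 + 54; 55 = 1·54 + 1; 54 = 54·1 + 0. Last nonzero remainder: 1.

1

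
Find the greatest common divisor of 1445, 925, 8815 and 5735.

gcd(1445, 925): 1445 = 1·925 + 520; 925 = 1·520 + 405; 520 = 1·405 + 115; 405 = 3·115 + 60; 115 = 1·60 + 55; 60 = 1·55 + 5; 55 = 11·5 + 0 → 5
gcd(5, 8815): 8815 = 1763·5 + 0 → 5
gcd(5, 5735): 5735 = 1147·5 + 0 → 5

5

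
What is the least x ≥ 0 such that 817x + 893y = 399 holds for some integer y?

gcd(817, 893) = 19 (Euclid: 893 = 1·817 + 76; 817 = 10·76 + 57; 76 = 1·57 + 19; 57 = 3·19 + 0), and 19 | 399.
Extended Euclid: 817·(-12) + 893·(11) = 19. Scale by 21: x₀ = -252.
General solution x = x₀ + 47t; reducing mod 47 gives x = 30 (and y = -27).

30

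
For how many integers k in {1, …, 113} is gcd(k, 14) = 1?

49

Prime factors of 14: 2, 7. Count integers ≤ 113 divisible by none of them.
By inclusion–exclusion: 113 − ⌊113/2⌋ − ⌊113/7⌋ + ⌊113/14⌋ = 49.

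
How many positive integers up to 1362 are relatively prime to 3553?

3553 = 11·17·19. Inclusion–exclusion on these primes:
1362 − ⌊1362/11⌋ − ⌊1362/17⌋ − ⌊1362/19⌋ + ⌊1362/187⌋ + ⌊1362/209⌋ + ⌊1362/323⌋ − ⌊1362/3553⌋ = 1105

1105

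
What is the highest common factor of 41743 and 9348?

19

Euclid: 41743 = 4·9348 + 4351; 9348 = 2·4351 + 646; 4351 = 6·646 + 475; 646 = 1·475 + 171; 475 = 2·171 + 133; 171 = 1·133 + 38; 133 = 3·38 + 19; 38 = 2·19 + 0. Last nonzero remainder: 19.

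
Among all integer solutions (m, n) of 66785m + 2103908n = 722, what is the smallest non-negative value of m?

5702

Euclid: 2103908 = 31·66785 + 33573; 66785 = 1·33573 + 33212; 33573 = 1·33212 + 361; 33212 = 92·361 + 0 → gcd = 361; 722 = 361·2.
Back-substitution yields 66785·(-63) + 2103908·(2) = 361, so one solution is m = -63·2 = -126, n = 2·2 = 4.
Solutions in m differ by 2103908/361 = 5828; the one in [0, 5828) is -126 mod 5828 = 5702.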